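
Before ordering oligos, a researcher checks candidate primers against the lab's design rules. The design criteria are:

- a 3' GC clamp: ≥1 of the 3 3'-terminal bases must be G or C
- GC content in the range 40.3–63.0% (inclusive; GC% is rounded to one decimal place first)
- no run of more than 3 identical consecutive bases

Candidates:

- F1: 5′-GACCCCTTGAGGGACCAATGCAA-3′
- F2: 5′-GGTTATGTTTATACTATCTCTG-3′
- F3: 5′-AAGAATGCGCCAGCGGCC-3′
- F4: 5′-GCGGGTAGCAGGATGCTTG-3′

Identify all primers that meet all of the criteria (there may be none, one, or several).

F1 (23 nt, A=7 T=3 G=6 C=7): 3' end CAA has 1 G/C ✓; GC 13/23 = 56.5% ✓; longest run = 4, exceeds 3 ✗ — fails.
F2 (22 nt, A=4 T=11 G=4 C=3): 3' end CTG has 2 G/C ✓; GC 7/22 = 31.8%, outside 40.3–63.0% ✗; longest run = 3 ✓ — fails.
F3 (18 nt, A=5 T=1 G=6 C=6): 3' end GCC has 3 G/C ✓; GC 12/18 = 66.7%, outside 40.3–63.0% ✗; longest run = 2 ✓ — fails.
F4 (19 nt, A=3 T=4 G=9 C=3): 3' end TTG has 1 G/C ✓; GC 12/19 = 63.2%, outside 40.3–63.0% ✗; longest run = 3 ✓ — fails.

None of the candidates satisfy all criteria.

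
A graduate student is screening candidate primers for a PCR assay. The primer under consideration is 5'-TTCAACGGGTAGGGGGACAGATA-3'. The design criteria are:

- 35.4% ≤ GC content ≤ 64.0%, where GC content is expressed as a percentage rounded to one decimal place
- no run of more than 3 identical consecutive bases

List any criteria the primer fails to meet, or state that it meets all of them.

Base counts: A=7, T=4, G=9, C=3 (length 23).
GC content: GC 12/23 = 52.2% ✓
homopolymer run: longest run = 5, exceeds 3 ✗

Fails: homopolymer run.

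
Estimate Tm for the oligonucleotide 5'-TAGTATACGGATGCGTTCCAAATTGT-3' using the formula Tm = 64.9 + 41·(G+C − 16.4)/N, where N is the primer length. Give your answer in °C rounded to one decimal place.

Base counts: A=7, T=9, G=6, C=4; G+C = 10, N = 26.
Tm = 64.9 + 41·(10 − 16.4)/26 = 64.9 + -262.40/26 = 54.8°C.

54.8°C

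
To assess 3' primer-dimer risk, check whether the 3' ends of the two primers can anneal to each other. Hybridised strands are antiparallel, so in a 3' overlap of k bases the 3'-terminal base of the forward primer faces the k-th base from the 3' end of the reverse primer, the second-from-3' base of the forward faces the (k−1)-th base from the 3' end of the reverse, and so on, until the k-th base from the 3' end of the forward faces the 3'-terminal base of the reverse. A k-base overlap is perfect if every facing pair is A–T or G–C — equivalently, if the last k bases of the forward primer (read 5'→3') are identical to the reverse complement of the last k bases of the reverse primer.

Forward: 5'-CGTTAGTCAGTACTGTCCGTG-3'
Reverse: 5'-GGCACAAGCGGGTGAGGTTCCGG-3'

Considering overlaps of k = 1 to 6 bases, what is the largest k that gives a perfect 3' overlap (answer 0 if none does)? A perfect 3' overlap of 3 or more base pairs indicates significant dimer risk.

Longest perfect overlap: 0 complementary base pairs; below the dimer-risk threshold (threshold 3).

Last 6 bases (5'→3') — forward …TCCGTG, reverse …TTCCGG.
Reverse complement of the reverse primer's last 6 bases: CCGGAA; its first k bases are the reverse complement of the reverse primer's last k bases, so a perfect k-base overlap needs the forward primer's last k bases to equal them.
Comparing (forward last k vs required): k=1: G vs C ✗; k=2: TG vs CC ✗; k=3: GTG vs CCG ✗; k=4: CGTG vs CCGG ✗; k=5: CCGTG vs CCGGA ✗; k=6: TCCGTG vs CCGGAA ✗.
No overlap length from 1 to 6 is perfect, so the longest perfect 3' overlap is 0.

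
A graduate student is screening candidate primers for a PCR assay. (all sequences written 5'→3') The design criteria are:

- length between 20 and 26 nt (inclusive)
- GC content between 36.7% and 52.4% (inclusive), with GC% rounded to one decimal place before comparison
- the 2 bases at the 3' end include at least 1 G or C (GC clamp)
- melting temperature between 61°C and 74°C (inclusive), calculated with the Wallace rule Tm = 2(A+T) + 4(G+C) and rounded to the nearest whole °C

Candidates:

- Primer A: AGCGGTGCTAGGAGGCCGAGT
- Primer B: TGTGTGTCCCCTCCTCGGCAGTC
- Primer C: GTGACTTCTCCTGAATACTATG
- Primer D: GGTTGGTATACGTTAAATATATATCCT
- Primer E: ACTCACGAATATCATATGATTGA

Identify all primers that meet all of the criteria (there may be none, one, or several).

Primer C only.

Primer A (21 nt, A=4 T=3 G=10 C=4): length 21 ✓; GC 14/21 = 66.7%, outside 36.7–52.4% ✗; 3' end GT has 1 G/C ✓; Tm = 2·7 + 4·14 = 70°C ✓ — fails.
Primer B (23 nt, A=1 T=7 G=6 C=9): length 23 ✓; GC 15/23 = 65.2%, outside 36.7–52.4% ✗; 3' end TC has 1 G/C ✓; Tm = 2·8 + 4·15 = 76°C, outside 61–74°C ✗ — fails.
Primer C (22 nt, A=5 T=8 G=4 C=5): length 22 ✓; GC 9/22 = 40.9% ✓; 3' end TG has 1 G/C ✓; Tm = 2·13 + 4·9 = 62°C ✓ — passes.
Primer D (27 nt, A=8 T=11 G=5 C=3): length 27, outside 20–26 ✗; GC 8/27 = 29.6%, outside 36.7–52.4% ✗; 3' end CT has 1 G/C ✓; Tm = 2·19 + 4·8 = 70°C ✓ — fails.
Primer E (23 nt, A=9 T=7 G=3 C=4): length 23 ✓; GC 7/23 = 30.4%, outside 36.7–52.4% ✗; 3' end GA has 1 G/C ✓; Tm = 2·16 + 4·7 = 60°C, outside 61–74°C ✗ — fails.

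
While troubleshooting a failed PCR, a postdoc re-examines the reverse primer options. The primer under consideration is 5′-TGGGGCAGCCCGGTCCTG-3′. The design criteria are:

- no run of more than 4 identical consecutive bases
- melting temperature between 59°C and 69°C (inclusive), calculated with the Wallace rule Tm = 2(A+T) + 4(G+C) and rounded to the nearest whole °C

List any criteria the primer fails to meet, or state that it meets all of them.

Meets all criteria.

Base counts: A=1, T=3, G=8, C=6 (length 18).
homopolymer run: longest run = 4 ✓
Tm: Tm = 2·4 + 4·14 = 64°C ✓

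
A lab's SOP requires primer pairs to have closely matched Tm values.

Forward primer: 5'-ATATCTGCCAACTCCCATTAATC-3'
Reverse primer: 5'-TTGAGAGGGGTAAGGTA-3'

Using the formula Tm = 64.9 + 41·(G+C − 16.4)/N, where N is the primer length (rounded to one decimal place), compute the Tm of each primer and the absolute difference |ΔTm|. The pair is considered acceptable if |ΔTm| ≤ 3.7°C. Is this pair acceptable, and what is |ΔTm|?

|ΔTm| = 7.1°C; the pair is not acceptable.

Forward: G+C = 9, N = 23 → Tm = 64.9 + 41·(9 − 16.4)/23 = 51.7°C.
Reverse: G+C = 8, N = 17 → Tm = 64.9 + 41·(8 − 16.4)/17 = 44.6°C.
|ΔTm| = |51.7 − 44.6| = 7.1°C, > 3.7°C.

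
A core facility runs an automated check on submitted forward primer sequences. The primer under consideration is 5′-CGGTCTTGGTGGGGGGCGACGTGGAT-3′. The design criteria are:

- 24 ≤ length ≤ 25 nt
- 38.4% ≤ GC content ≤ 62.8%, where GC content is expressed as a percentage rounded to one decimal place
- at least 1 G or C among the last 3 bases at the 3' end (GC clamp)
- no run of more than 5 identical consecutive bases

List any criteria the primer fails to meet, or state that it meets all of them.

Fails: length, GC content, homopolymer run.

Base counts: A=2, T=6, G=14, C=4 (length 26).
length: length 26, outside 24–25 ✗
GC content: GC 18/26 = 69.2%, outside 38.4–62.8% ✗
GC clamp: 3' end GAT has 1 G/C ✓
homopolymer run: longest run = 6, exceeds 5 ✗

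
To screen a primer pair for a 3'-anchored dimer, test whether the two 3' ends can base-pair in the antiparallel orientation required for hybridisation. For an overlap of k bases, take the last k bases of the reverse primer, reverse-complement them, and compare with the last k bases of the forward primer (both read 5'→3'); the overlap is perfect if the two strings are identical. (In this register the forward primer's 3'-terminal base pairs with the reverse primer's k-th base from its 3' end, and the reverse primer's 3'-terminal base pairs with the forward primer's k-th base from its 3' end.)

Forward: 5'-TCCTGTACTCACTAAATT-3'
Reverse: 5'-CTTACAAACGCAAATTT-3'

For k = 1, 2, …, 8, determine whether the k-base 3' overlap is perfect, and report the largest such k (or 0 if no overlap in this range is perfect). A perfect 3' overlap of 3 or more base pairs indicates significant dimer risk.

Longest perfect overlap: 5 complementary base pairs; significant dimer risk (threshold 3).

Last 8 bases (5'→3') — forward …ACTAAATT, reverse …GCAAATTT.
Reverse complement of the reverse primer's last 8 bases: AAATTTGC; its first k bases are the reverse complement of the reverse primer's last k bases, so a perfect k-base overlap needs the forward primer's last k bases to equal them.
Comparing (forward last k vs required): k=1: T vs A ✗; k=2: TT vs AA ✗; k=3: ATT vs AAA ✗; k=4: AATT vs AAAT ✗; k=5: AAATT vs AAATT ✓; k=6: TAAATT vs AAATTT ✗; k=7: CTAAATT vs AAATTTG ✗; k=8: ACTAAATT vs AAATTTGC ✗.
Only k = 5 is perfect, so the longest perfect 3' overlap is 5.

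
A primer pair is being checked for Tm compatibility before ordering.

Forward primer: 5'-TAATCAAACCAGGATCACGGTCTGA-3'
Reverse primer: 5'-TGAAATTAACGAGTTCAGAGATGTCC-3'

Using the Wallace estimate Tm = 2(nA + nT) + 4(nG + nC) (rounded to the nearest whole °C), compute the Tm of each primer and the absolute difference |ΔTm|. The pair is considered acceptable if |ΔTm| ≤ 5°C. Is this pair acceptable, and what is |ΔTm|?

Forward: A=9 T=5 G=5 C=6 → Tm = 2·14 + 4·11 = 72°C.
Reverse: A=9 T=7 G=6 C=4 → Tm = 2·16 + 4·10 = 72°C.
|ΔTm| = |72 − 72| = 0°C, ≤ 5°C.

|ΔTm| = 0°C; the pair is acceptable.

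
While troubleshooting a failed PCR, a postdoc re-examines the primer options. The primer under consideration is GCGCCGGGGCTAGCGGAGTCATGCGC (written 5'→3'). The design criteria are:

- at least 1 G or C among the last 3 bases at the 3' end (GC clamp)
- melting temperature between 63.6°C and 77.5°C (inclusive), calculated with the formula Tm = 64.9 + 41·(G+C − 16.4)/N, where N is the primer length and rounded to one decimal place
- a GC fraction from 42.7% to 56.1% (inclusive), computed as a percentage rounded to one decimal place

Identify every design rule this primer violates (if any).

Base counts: A=3, T=3, G=12, C=8 (length 26).
GC clamp: 3' end CGC has 3 G/C ✓
Tm: Tm = 64.9 + 41·(20 − 16.4)/26 = 70.6°C ✓
GC content: GC 20/26 = 76.9%, outside 42.7–56.1% ✗

Fails: GC content.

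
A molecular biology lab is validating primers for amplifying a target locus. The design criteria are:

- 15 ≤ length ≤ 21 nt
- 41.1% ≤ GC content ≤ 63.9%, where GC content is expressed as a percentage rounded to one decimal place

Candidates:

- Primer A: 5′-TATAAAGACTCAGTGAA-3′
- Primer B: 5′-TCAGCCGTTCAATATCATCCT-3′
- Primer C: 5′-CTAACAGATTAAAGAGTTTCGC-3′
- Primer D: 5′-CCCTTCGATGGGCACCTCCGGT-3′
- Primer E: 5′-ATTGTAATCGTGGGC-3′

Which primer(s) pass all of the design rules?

Primer B and Primer E.

Primer A (17 nt, A=8 T=4 G=3 C=2): length 17 ✓; GC 5/17 = 29.4%, outside 41.1–63.9% ✗ — fails.
Primer B (21 nt, A=5 T=7 G=2 C=7): length 21 ✓; GC 9/21 = 42.9% ✓ — passes.
Primer C (22 nt, A=8 T=6 G=4 C=4): length 22, outside 15–21 ✗; GC 8/22 = 36.4%, outside 41.1–63.9% ✗ — fails.
Primer D (22 nt, A=2 T=5 G=6 C=9): length 22, outside 15–21 ✗; GC 15/22 = 68.2%, outside 41.1–63.9% ✗ — fails.
Primer E (15 nt, A=3 T=5 G=5 C=2): length 15 ✓; GC 7/15 = 46.7% ✓ — passes.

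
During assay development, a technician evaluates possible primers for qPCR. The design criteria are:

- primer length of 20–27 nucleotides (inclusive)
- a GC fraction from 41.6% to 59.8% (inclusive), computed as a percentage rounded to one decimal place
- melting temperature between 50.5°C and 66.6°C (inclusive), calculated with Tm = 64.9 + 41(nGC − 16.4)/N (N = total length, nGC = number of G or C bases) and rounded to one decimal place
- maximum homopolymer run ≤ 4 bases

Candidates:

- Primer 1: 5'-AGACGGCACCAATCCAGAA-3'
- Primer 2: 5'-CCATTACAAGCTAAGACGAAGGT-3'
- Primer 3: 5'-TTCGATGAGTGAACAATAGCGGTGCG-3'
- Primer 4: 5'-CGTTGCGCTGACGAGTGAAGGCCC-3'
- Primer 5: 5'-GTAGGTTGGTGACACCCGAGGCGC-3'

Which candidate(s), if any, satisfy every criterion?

Primer 1 (19 nt, A=8 T=1 G=4 C=6): length 19, outside 20–27 ✗; GC 10/19 = 52.6% ✓; Tm = 64.9 + 41·(10 − 16.4)/19 = 51.1°C ✓; longest run = 2 ✓ — fails.
Primer 2 (23 nt, A=9 T=4 G=5 C=5): length 23 ✓; GC 10/23 = 43.5% ✓; Tm = 64.9 + 41·(10 − 16.4)/23 = 53.5°C ✓; longest run = 2 ✓ — passes.
Primer 3 (26 nt, A=7 T=6 G=9 C=4): length 26 ✓; GC 13/26 = 50.0% ✓; Tm = 64.9 + 41·(13 − 16.4)/26 = 59.5°C ✓; longest run = 2 ✓ — passes.
Primer 4 (24 nt, A=4 T=4 G=9 C=7): length 24 ✓; GC 16/24 = 66.7%, outside 41.6–59.8% ✗; Tm = 64.9 + 41·(16 − 16.4)/24 = 64.2°C ✓; longest run = 3 ✓ — fails.
Primer 5 (24 nt, A=4 T=4 G=10 C=6): length 24 ✓; GC 16/24 = 66.7%, outside 41.6–59.8% ✗; Tm = 64.9 + 41·(16 − 16.4)/24 = 64.2°C ✓; longest run = 3 ✓ — fails.

Primer 2 and Primer 3.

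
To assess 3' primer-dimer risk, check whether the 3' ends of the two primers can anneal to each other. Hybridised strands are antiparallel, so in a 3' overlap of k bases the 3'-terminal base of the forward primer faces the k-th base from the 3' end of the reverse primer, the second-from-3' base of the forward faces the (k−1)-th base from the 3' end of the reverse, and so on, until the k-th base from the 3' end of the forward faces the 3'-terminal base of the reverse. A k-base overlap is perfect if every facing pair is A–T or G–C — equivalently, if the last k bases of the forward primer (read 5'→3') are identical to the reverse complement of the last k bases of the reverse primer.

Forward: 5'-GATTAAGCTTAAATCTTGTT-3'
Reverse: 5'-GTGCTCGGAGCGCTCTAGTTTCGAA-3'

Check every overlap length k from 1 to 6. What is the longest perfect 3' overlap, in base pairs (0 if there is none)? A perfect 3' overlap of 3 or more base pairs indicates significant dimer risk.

Last 6 bases (5'→3') — forward …CTTGTT, reverse …TTCGAA.
Reverse complement of the reverse primer's last 6 bases: TTCGAA; its first k bases are the reverse complement of the reverse primer's last k bases, so a perfect k-base overlap needs the forward primer's last k bases to equal them.
Comparing (forward last k vs required): k=1: T vs T ✓; k=2: TT vs TT ✓; k=3: GTT vs TTC ✗; k=4: TGTT vs TTCG ✗; k=5: TTGTT vs TTCGA ✗; k=6: CTTGTT vs TTCGAA ✗.
Perfect overlaps at k = 1, 2; the largest is 2.

Longest perfect overlap: 2 complementary base pairs; below the dimer-risk threshold (threshold 3).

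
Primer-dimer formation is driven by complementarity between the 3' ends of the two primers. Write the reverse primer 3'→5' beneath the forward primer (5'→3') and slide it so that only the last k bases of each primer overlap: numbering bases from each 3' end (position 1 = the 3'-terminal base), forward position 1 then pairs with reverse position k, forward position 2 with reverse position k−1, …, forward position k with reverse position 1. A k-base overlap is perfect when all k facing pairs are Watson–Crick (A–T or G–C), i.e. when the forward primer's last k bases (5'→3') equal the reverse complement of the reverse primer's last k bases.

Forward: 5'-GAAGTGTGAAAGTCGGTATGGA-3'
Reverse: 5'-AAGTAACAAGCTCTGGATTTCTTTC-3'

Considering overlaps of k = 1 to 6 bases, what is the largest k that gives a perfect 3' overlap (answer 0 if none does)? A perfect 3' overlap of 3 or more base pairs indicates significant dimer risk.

Last 6 bases (5'→3') — forward …TATGGA, reverse …TCTTTC.
Reverse complement of the reverse primer's last 6 bases: GAAAGA; its first k bases are the reverse complement of the reverse primer's last k bases, so a perfect k-base overlap needs the forward primer's last k bases to equal them.
Comparing (forward last k vs required): k=1: A vs G ✗; k=2: GA vs GA ✓; k=3: GGA vs GAA ✗; k=4: TGGA vs GAAA ✗; k=5: ATGGA vs GAAAG ✗; k=6: TATGGA vs GAAAGA ✗.
Only k = 2 is perfect, so the longest perfect 3' overlap is 2.

Longest perfect overlap: 2 complementary base pairs; below the dimer-risk threshold (threshold 3).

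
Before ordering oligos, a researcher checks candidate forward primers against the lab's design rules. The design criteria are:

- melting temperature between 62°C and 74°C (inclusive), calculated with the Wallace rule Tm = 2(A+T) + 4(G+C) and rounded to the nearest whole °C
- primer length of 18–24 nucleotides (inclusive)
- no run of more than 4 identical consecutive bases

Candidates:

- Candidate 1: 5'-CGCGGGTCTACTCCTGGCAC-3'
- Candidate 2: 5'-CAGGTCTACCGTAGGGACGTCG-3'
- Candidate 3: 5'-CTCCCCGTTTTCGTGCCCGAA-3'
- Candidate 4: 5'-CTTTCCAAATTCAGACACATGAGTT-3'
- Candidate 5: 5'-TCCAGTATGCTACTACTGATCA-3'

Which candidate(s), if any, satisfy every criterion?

Candidate 1 (20 nt, A=2 T=4 G=6 C=8): Tm = 2·6 + 4·14 = 68°C ✓; length 20 ✓; longest run = 3 ✓ — passes.
Candidate 2 (22 nt, A=4 T=4 G=8 C=6): Tm = 2·8 + 4·14 = 72°C ✓; length 22 ✓; longest run = 3 ✓ — passes.
Candidate 3 (21 nt, A=2 T=6 G=4 C=9): Tm = 2·8 + 4·13 = 68°C ✓; length 21 ✓; longest run = 4 ✓ — passes.
Candidate 4 (25 nt, A=8 T=8 G=3 C=6): Tm = 2·16 + 4·9 = 68°C ✓; length 25, outside 18–24 ✗; longest run = 3 ✓ — fails.
Candidate 5 (22 nt, A=6 T=7 G=3 C=6): Tm = 2·13 + 4·9 = 62°C ✓; length 22 ✓; longest run = 2 ✓ — passes.

Candidate 1, Candidate 2, Candidate 3 and Candidate 5.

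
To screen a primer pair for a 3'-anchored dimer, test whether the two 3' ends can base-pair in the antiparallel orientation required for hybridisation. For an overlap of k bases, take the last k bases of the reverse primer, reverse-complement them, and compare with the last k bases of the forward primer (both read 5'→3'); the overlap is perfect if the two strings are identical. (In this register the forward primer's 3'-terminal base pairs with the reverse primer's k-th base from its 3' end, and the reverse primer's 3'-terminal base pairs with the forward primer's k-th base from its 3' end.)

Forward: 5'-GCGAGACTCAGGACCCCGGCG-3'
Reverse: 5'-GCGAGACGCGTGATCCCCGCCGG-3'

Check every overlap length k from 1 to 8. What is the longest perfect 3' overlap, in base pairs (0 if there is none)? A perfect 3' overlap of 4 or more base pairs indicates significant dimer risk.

Longest perfect overlap: 6 complementary base pairs; significant dimer risk (threshold 4).

Last 8 bases (5'→3') — forward …CCCCGGCG, reverse …CCCGCCGG.
Reverse complement of the reverse primer's last 8 bases: CCGGCGGG; its first k bases are the reverse complement of the reverse primer's last k bases, so a perfect k-base overlap needs the forward primer's last k bases to equal them.
Comparing (forward last k vs required): k=1: G vs C ✗; k=2: CG vs CC ✗; k=3: GCG vs CCG ✗; k=4: GGCG vs CCGG ✗; k=5: CGGCG vs CCGGC ✗; k=6: CCGGCG vs CCGGCG ✓; k=7: CCCGGCG vs CCGGCGG ✗; k=8: CCCCGGCG vs CCGGCGGG ✗.
Only k = 6 is perfect, so the longest perfect 3' overlap is 6.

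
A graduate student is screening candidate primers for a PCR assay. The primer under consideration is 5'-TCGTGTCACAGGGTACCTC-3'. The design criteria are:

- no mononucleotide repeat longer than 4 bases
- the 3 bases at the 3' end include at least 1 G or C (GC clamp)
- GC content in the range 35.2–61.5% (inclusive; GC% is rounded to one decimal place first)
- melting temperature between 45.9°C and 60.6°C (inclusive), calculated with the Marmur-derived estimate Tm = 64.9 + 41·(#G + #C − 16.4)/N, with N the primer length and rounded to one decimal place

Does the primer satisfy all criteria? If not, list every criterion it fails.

Meets all criteria.

Base counts: A=3, T=5, G=5, C=6 (length 19).
homopolymer run: longest run = 3 ✓
GC clamp: 3' end CTC has 2 G/C ✓
GC content: GC 11/19 = 57.9% ✓
Tm: Tm = 64.9 + 41·(11 − 16.4)/19 = 53.2°C ✓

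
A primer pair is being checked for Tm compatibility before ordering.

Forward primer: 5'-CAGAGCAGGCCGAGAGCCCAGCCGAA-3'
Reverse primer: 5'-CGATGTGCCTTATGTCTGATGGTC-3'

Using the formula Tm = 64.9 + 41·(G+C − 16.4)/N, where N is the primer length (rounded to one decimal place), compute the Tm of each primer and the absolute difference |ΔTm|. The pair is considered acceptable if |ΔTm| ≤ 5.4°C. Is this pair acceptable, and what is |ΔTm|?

Forward: G+C = 18, N = 26 → Tm = 64.9 + 41·(18 − 16.4)/26 = 67.4°C.
Reverse: G+C = 12, N = 24 → Tm = 64.9 + 41·(12 − 16.4)/24 = 57.4°C.
|ΔTm| = |67.4 − 57.4| = 10.0°C, > 5.4°C.

|ΔTm| = 10.0°C; the pair is not acceptable.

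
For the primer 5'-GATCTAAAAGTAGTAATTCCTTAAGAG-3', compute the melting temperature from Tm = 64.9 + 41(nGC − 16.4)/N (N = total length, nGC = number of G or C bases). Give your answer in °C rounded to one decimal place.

52.1°C

Base counts: A=11, T=8, G=5, C=3; G+C = 8, N = 27.
Tm = 64.9 + 41·(8 − 16.4)/27 = 64.9 + -344.40/27 = 52.1°C.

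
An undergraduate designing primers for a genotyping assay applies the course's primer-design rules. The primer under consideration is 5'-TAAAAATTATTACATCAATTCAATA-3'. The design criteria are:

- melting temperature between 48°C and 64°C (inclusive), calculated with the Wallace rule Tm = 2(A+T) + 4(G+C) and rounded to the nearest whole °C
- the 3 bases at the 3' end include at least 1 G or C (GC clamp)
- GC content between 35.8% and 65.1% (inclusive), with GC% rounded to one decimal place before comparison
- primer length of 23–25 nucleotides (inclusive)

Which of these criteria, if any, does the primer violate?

Base counts: A=13, T=9, G=0, C=3 (length 25).
Tm: Tm = 2·22 + 4·3 = 56°C ✓
GC clamp: 3' end ATA has 0 G/C, need ≥1 ✗
GC content: GC 3/25 = 12.0%, outside 35.8–65.1% ✗
length: length 25 ✓

Fails: GC clamp, GC content.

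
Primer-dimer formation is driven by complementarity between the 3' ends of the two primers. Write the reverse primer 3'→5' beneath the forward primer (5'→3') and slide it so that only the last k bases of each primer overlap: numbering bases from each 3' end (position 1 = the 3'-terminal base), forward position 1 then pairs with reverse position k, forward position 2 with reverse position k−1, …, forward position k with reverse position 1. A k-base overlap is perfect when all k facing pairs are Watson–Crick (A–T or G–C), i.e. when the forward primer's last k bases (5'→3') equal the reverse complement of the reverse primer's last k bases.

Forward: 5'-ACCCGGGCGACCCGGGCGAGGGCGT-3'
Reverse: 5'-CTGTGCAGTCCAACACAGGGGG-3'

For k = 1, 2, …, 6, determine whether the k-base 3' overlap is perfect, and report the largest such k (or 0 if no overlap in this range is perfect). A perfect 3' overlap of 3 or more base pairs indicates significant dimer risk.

Last 6 bases (5'→3') — forward …GGGCGT, reverse …AGGGGG.
Reverse complement of the reverse primer's last 6 bases: CCCCCT; its first k bases are the reverse complement of the reverse primer's last k bases, so a perfect k-base overlap needs the forward primer's last k bases to equal them.
Comparing (forward last k vs required): k=1: T vs C ✗; k=2: GT vs CC ✗; k=3: CGT vs CCC ✗; k=4: GCGT vs CCCC ✗; k=5: GGCGT vs CCCCC ✗; k=6: GGGCGT vs CCCCCT ✗.
No overlap length from 1 to 6 is perfect, so the longest perfect 3' overlap is 0.

Longest perfect overlap: 0 complementary base pairs; below the dimer-risk threshold (threshold 3).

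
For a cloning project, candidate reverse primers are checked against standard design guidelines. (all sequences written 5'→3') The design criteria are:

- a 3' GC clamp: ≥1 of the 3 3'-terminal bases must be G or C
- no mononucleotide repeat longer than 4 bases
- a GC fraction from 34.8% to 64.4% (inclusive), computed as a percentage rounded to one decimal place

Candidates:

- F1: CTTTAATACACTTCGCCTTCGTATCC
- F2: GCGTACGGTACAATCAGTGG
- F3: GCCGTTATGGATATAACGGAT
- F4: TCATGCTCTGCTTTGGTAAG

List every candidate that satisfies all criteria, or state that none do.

F1, F2, F3 and F4.

F1 (26 nt, A=5 T=10 G=2 C=9): 3' end TCC has 2 G/C ✓; longest run = 3 ✓; GC 11/26 = 42.3% ✓ — passes.
F2 (20 nt, A=5 T=4 G=7 C=4): 3' end TGG has 2 G/C ✓; longest run = 2 ✓; GC 11/20 = 55.0% ✓ — passes.
F3 (21 nt, A=6 T=6 G=6 C=3): 3' end GAT has 1 G/C ✓; longest run = 2 ✓; GC 9/21 = 42.9% ✓ — passes.
F4 (20 nt, A=3 T=8 G=5 C=4): 3' end AAG has 1 G/C ✓; longest run = 3 ✓; GC 9/20 = 45.0% ✓ — passes.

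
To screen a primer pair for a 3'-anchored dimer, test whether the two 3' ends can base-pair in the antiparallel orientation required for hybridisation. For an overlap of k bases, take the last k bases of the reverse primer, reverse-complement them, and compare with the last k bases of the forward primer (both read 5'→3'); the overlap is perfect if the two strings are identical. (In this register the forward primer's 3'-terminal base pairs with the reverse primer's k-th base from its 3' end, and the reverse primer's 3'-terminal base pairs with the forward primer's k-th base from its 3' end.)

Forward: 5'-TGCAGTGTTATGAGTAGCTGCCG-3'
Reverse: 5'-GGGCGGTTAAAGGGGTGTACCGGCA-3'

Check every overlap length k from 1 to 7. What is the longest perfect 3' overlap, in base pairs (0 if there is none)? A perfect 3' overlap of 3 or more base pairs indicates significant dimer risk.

Last 7 bases (5'→3') — forward …GCTGCCG, reverse …ACCGGCA.
Reverse complement of the reverse primer's last 7 bases: TGCCGGT; its first k bases are the reverse complement of the reverse primer's last k bases, so a perfect k-base overlap needs the forward primer's last k bases to equal them.
Comparing (forward last k vs required): k=1: G vs T ✗; k=2: CG vs TG ✗; k=3: CCG vs TGC ✗; k=4: GCCG vs TGCC ✗; k=5: TGCCG vs TGCCG ✓; k=6: CTGCCG vs TGCCGG ✗; k=7: GCTGCCG vs TGCCGGT ✗.
Only k = 5 is perfect, so the longest perfect 3' overlap is 5.

Longest perfect overlap: 5 complementary base pairs; significant dimer risk (threshold 3).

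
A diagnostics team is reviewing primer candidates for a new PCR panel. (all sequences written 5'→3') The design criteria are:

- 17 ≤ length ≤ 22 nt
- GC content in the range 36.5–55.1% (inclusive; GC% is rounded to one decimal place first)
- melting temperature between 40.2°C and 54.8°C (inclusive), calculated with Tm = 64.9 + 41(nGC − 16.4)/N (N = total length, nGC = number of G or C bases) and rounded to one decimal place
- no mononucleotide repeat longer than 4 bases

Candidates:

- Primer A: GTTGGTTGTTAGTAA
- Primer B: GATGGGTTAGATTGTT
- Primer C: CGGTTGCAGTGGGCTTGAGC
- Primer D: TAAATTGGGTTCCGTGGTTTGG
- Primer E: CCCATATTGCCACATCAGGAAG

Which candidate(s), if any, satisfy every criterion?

Primer A (15 nt, A=3 T=7 G=5 C=0): length 15, outside 17–22 ✗; GC 5/15 = 33.3%, outside 36.5–55.1% ✗; Tm = 64.9 + 41·(5 − 16.4)/15 = 33.7°C, outside 40.2–54.8°C ✗; longest run = 2 ✓ — fails.
Primer B (16 nt, A=3 T=7 G=6 C=0): length 16, outside 17–22 ✗; GC 6/16 = 37.5% ✓; Tm = 64.9 + 41·(6 − 16.4)/16 = 38.3°C, outside 40.2–54.8°C ✗; longest run = 3 ✓ — fails.
Primer C (20 nt, A=2 T=5 G=9 C=4): length 20 ✓; GC 13/20 = 65.0%, outside 36.5–55.1% ✗; Tm = 64.9 + 41·(13 − 16.4)/20 = 57.9°C, outside 40.2–54.8°C ✗; longest run = 3 ✓ — fails.
Primer D (22 nt, A=3 T=9 G=8 C=2): length 22 ✓; GC 10/22 = 45.5% ✓; Tm = 64.9 + 41·(10 − 16.4)/22 = 53.0°C ✓; longest run = 3 ✓ — passes.
Primer E (22 nt, A=7 T=4 G=4 C=7): length 22 ✓; GC 11/22 = 50.0% ✓; Tm = 64.9 + 41·(11 − 16.4)/22 = 54.8°C ✓; longest run = 3 ✓ — passes.

Primer D and Primer E.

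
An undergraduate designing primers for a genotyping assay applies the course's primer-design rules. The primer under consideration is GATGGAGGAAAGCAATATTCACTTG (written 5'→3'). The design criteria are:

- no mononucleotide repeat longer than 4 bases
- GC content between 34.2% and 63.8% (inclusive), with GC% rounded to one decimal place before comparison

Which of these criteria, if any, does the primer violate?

Meets all criteria.

Base counts: A=9, T=6, G=7, C=3 (length 25).
homopolymer run: longest run = 3 ✓
GC content: GC 10/25 = 40.0% ✓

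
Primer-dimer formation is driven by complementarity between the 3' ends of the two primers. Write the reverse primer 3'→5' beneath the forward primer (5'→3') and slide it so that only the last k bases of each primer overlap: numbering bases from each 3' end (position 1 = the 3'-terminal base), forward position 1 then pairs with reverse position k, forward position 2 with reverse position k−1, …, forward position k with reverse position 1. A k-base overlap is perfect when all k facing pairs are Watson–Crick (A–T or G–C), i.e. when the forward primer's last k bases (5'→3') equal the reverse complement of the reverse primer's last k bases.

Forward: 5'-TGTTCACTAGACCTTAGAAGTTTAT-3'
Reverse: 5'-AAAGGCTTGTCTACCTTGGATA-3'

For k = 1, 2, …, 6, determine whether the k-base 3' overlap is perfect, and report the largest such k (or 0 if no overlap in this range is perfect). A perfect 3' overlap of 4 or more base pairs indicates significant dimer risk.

Last 6 bases (5'→3') — forward …GTTTAT, reverse …TGGATA.
Reverse complement of the reverse primer's last 6 bases: TATCCA; its first k bases are the reverse complement of the reverse primer's last k bases, so a perfect k-base overlap needs the forward primer's last k bases to equal them.
Comparing (forward last k vs required): k=1: T vs T ✓; k=2: AT vs TA ✗; k=3: TAT vs TAT ✓; k=4: TTAT vs TATC ✗; k=5: TTTAT vs TATCC ✗; k=6: GTTTAT vs TATCCA ✗.
Perfect overlaps at k = 1, 3; the largest is 3.

Longest perfect overlap: 3 complementary base pairs; below the dimer-risk threshold (threshold 4).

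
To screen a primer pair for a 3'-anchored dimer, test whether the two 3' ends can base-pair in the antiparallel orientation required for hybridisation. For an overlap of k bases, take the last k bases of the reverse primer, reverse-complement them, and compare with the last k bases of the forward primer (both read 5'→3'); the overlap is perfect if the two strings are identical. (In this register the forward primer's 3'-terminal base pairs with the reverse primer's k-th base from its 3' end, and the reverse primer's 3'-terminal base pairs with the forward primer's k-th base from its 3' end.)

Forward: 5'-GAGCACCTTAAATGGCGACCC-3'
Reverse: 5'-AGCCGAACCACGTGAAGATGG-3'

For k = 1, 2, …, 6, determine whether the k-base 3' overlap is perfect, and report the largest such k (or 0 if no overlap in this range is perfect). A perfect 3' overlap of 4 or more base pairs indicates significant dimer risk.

Longest perfect overlap: 2 complementary base pairs; below the dimer-risk threshold (threshold 4).

Last 6 bases (5'→3') — forward …CGACCC, reverse …AGATGG.
Reverse complement of the reverse primer's last 6 bases: CCATCT; its first k bases are the reverse complement of the reverse primer's last k bases, so a perfect k-base overlap needs the forward primer's last k bases to equal them.
Comparing (forward last k vs required): k=1: C vs C ✓; k=2: CC vs CC ✓; k=3: CCC vs CCA ✗; k=4: ACCC vs CCAT ✗; k=5: GACCC vs CCATC ✗; k=6: CGACCC vs CCATCT ✗.
Perfect overlaps at k = 1, 2; the largest is 2.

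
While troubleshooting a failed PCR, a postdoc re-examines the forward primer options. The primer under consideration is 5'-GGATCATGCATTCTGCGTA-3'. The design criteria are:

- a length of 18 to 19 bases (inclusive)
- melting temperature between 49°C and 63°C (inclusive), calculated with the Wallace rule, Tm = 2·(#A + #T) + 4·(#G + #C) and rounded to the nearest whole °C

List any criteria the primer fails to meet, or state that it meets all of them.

Meets all criteria.

Base counts: A=4, T=6, G=5, C=4 (length 19).
length: length 19 ✓
Tm: Tm = 2·10 + 4·9 = 56°C ✓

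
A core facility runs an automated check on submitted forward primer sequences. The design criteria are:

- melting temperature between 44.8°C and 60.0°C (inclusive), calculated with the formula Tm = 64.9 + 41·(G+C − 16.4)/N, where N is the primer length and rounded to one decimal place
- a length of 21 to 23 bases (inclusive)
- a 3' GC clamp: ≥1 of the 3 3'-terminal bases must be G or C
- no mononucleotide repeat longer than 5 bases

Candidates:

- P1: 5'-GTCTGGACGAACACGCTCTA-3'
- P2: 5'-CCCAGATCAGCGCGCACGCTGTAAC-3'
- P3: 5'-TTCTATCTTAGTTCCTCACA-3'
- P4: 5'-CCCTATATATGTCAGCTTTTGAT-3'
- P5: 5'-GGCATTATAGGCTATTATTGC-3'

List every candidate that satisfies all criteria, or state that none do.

P4 and P5.

P1 (20 nt, A=5 T=4 G=5 C=6): Tm = 64.9 + 41·(11 − 16.4)/20 = 53.8°C ✓; length 20, outside 21–23 ✗; 3' end CTA has 1 G/C ✓; longest run = 2 ✓ — fails.
P2 (25 nt, A=6 T=3 G=6 C=10): Tm = 64.9 + 41·(16 − 16.4)/25 = 64.2°C, outside 44.8–60.0°C ✗; length 25, outside 21–23 ✗; 3' end AAC has 1 G/C ✓; longest run = 3 ✓ — fails.
P3 (20 nt, A=4 T=9 G=1 C=6): Tm = 64.9 + 41·(7 − 16.4)/20 = 45.6°C ✓; length 20, outside 21–23 ✗; 3' end ACA has 1 G/C ✓; longest run = 2 ✓ — fails.
P4 (23 nt, A=5 T=10 G=3 C=5): Tm = 64.9 + 41·(8 − 16.4)/23 = 49.9°C ✓; length 23 ✓; 3' end GAT has 1 G/C ✓; longest run = 4 ✓ — passes.
P5 (21 nt, A=5 T=8 G=5 C=3): Tm = 64.9 + 41·(8 − 16.4)/21 = 48.5°C ✓; length 21 ✓; 3' end TGC has 2 G/C ✓; longest run = 2 ✓ — passes.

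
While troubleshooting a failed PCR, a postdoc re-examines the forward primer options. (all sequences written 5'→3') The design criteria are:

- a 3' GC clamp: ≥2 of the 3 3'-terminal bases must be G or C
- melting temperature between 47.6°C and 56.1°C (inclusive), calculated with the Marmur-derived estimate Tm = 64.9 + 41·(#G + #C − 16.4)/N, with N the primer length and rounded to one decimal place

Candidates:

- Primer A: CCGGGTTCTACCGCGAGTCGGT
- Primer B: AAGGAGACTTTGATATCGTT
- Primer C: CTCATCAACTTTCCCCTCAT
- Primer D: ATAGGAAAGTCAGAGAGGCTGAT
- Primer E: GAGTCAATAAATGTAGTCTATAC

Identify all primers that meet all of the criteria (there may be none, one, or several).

Primer A (22 nt, A=2 T=5 G=8 C=7): 3' end GGT has 2 G/C ✓; Tm = 64.9 + 41·(15 − 16.4)/22 = 62.3°C, outside 47.6–56.1°C ✗ — fails.
Primer B (20 nt, A=6 T=7 G=5 C=2): 3' end GTT has 1 G/C, need ≥2 ✗; Tm = 64.9 + 41·(7 − 16.4)/20 = 45.6°C, outside 47.6–56.1°C ✗ — fails.
Primer C (20 nt, A=4 T=7 G=0 C=9): 3' end CAT has 1 G/C, need ≥2 ✗; Tm = 64.9 + 41·(9 − 16.4)/20 = 49.7°C ✓ — fails.
Primer D (23 nt, A=9 T=4 G=8 C=2): 3' end GAT has 1 G/C, need ≥2 ✗; Tm = 64.9 + 41·(10 − 16.4)/23 = 53.5°C ✓ — fails.
Primer E (23 nt, A=9 T=7 G=4 C=3): 3' end TAC has 1 G/C, need ≥2 ✗; Tm = 64.9 + 41·(7 − 16.4)/23 = 48.1°C ✓ — fails.

None of the candidates satisfy all criteria.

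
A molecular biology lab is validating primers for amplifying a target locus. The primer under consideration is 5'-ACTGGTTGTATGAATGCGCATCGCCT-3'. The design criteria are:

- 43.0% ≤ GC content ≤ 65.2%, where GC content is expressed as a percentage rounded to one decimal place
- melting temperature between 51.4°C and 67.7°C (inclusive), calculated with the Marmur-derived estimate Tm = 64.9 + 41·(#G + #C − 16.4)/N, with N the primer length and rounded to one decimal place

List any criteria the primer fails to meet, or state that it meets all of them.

Base counts: A=5, T=8, G=7, C=6 (length 26).
GC content: GC 13/26 = 50.0% ✓
Tm: Tm = 64.9 + 41·(13 − 16.4)/26 = 59.5°C ✓

Meets all criteria.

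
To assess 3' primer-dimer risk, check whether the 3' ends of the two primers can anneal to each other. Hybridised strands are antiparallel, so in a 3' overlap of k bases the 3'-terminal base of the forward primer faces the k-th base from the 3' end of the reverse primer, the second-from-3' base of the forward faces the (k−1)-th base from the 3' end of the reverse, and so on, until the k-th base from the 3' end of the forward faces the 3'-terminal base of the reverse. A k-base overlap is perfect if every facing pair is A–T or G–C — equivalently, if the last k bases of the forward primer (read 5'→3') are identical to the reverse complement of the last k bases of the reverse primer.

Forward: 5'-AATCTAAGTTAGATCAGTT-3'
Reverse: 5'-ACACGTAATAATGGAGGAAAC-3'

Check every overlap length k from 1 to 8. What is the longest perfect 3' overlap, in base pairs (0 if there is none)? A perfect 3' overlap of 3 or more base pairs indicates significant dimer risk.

Longest perfect overlap: 3 complementary base pairs; significant dimer risk (threshold 3).

Last 8 bases (5'→3') — forward …GATCAGTT, reverse …GAGGAAAC.
Reverse complement of the reverse primer's last 8 bases: GTTTCCTC; its first k bases are the reverse complement of the reverse primer's last k bases, so a perfect k-base overlap needs the forward primer's last k bases to equal them.
Comparing (forward last k vs required): k=1: T vs G ✗; k=2: TT vs GT ✗; k=3: GTT vs GTT ✓; k=4: AGTT vs GTTT ✗; k=5: CAGTT vs GTTTC ✗; k=6: TCAGTT vs GTTTCC ✗; k=7: ATCAGTT vs GTTTCCT ✗; k=8: GATCAGTT vs GTTTCCTC ✗.
Only k = 3 is perfect, so the longest perfect 3' overlap is 3.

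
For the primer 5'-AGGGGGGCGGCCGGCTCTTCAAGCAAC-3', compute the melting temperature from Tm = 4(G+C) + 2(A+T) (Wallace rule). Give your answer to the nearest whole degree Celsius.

Base counts: A=5, T=3, G=11, C=8 (length 27).
Tm = 2·(5+3) + 4·(11+8) = 2·8 + 4·19 = 16 + 76 = 92°C.

92°C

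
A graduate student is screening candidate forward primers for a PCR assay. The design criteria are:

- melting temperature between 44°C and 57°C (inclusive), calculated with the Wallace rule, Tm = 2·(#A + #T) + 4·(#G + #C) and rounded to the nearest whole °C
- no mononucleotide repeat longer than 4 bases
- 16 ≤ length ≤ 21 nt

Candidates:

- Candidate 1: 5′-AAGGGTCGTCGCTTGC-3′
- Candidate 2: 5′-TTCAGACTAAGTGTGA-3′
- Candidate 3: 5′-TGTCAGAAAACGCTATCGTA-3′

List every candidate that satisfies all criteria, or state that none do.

Candidate 1 (16 nt, A=2 T=4 G=6 C=4): Tm = 2·6 + 4·10 = 52°C ✓; longest run = 3 ✓; length 16 ✓ — passes.
Candidate 2 (16 nt, A=5 T=5 G=4 C=2): Tm = 2·10 + 4·6 = 44°C ✓; longest run = 2 ✓; length 16 ✓ — passes.
Candidate 3 (20 nt, A=7 T=5 G=4 C=4): Tm = 2·12 + 4·8 = 56°C ✓; longest run = 4 ✓; length 20 ✓ — passes.

Candidate 1, Candidate 2 and Candidate 3.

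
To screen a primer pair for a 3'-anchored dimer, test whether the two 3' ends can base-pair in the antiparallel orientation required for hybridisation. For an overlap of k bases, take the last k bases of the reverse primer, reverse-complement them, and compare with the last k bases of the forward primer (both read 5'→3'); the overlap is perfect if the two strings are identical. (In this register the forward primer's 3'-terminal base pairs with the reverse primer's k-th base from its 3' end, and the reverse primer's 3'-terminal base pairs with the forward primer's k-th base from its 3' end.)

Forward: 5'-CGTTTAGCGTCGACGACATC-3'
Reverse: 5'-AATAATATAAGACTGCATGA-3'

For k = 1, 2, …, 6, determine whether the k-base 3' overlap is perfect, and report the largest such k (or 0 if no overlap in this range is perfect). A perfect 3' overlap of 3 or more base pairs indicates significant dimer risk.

Longest perfect overlap: 2 complementary base pairs; below the dimer-risk threshold (threshold 3).

Last 6 bases (5'→3') — forward …GACATC, reverse …GCATGA.
Reverse complement of the reverse primer's last 6 bases: TCATGC; its first k bases are the reverse complement of the reverse primer's last k bases, so a perfect k-base overlap needs the forward primer's last k bases to equal them.
Comparing (forward last k vs required): k=1: C vs T ✗; k=2: TC vs TC ✓; k=3: ATC vs TCA ✗; k=4: CATC vs TCAT ✗; k=5: ACATC vs TCATG ✗; k=6: GACATC vs TCATGC ✗.
Only k = 2 is perfect, so the longest perfect 3' overlap is 2.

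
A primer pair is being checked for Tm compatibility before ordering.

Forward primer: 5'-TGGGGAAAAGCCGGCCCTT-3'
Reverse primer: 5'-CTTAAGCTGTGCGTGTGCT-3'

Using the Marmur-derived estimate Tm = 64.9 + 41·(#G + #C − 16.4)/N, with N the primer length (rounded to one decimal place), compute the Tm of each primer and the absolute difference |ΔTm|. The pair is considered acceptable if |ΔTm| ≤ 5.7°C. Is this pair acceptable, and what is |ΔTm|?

Forward: G+C = 12, N = 19 → Tm = 64.9 + 41·(12 − 16.4)/19 = 55.4°C.
Reverse: G+C = 10, N = 19 → Tm = 64.9 + 41·(10 − 16.4)/19 = 51.1°C.
|ΔTm| = |55.4 − 51.1| = 4.3°C, ≤ 5.7°C.

|ΔTm| = 4.3°C; the pair is acceptable.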